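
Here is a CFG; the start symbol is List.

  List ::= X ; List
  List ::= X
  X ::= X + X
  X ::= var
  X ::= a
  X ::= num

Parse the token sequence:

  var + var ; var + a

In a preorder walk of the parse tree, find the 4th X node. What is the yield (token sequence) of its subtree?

[List [X [X var] + [X var]] ; [List [X [X var] + [X a]]]]

var + a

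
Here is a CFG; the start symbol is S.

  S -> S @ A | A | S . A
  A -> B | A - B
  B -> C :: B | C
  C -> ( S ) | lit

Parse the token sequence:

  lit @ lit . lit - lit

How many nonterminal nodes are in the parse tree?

15

[S [S [S [A [B [C lit]]]] @ [A [B [C lit]]]] . [A [A [B [C lit]]] - [B [C lit]]]]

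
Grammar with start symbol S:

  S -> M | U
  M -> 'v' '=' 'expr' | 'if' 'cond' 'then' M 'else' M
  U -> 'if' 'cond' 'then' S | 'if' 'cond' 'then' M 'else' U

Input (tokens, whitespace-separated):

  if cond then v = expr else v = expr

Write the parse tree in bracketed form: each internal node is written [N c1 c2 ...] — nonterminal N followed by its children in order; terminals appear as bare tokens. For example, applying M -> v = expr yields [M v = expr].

S
M
if cond then M else M
if cond then v = expr else M
if cond then v = expr else v = expr

[S [M if cond then [M v = expr] else [M v = expr]]]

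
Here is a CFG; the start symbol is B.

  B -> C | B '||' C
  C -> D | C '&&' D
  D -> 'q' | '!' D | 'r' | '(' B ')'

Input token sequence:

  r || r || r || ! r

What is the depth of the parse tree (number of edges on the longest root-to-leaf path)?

6

[B [B [B [B [C [D r]]] || [C [D r]]] || [C [D r]]] || [C [D ! [D r]]]]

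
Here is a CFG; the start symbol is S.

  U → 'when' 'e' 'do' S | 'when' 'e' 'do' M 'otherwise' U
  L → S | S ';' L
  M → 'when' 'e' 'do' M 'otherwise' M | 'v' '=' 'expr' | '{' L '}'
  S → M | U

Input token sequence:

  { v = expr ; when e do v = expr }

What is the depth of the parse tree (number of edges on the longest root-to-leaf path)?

8

[S [M { [L [S [M v = expr]] ; [L [S [U when e do [S [M v = expr]]]]]] }]]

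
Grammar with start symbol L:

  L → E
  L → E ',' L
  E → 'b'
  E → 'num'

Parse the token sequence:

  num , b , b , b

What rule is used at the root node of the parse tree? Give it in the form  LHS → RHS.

L → E ',' L

[L [E num] , [L [E b] , [L [E b] , [L [E b]]]]]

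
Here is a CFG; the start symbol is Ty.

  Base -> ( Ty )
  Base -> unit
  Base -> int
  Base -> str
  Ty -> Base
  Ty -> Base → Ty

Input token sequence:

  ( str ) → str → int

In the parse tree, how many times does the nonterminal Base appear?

4

[Ty [Base ( [Ty [Base str]] )] → [Ty [Base str] → [Ty [Base int]]]]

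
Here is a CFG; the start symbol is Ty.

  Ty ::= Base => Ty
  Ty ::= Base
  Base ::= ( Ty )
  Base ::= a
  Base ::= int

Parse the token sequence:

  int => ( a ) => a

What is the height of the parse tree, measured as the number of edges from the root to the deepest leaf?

5

[Ty [Base int] => [Ty [Base ( [Ty [Base a]] )] => [Ty [Base a]]]]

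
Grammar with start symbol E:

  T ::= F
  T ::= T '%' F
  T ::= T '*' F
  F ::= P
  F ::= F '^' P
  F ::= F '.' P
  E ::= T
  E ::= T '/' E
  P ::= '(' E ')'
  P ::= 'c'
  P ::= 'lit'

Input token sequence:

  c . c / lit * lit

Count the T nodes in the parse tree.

3

[E [T [F [F [P c]] . [P c]]] / [E [T [T [F [P lit]]] * [F [P lit]]]]]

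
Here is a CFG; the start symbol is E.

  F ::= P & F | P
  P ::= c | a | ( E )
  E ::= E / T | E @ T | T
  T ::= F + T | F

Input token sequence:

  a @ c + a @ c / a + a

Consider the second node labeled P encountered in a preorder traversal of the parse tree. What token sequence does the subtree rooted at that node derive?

c

[E [E [E [E [T [F [P a]]]] @ [T [F [P c]] + [T [F [P a]]]]] @ [T [F [P c]]]] / [T [F [P a]] + [T [F [P a]]]]]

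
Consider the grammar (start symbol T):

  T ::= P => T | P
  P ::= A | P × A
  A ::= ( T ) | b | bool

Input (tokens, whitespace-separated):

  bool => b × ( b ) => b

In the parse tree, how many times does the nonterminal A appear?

5

[T [P [A bool]] => [T [P [P [A b]] × [A ( [T [P [A b]]] )]] => [T [P [A b]]]]]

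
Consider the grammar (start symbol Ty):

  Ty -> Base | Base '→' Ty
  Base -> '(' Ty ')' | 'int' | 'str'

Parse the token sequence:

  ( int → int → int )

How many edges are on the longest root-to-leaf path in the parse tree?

6

[Ty [Base ( [Ty [Base int] → [Ty [Base int] → [Ty [Base int]]]] )]]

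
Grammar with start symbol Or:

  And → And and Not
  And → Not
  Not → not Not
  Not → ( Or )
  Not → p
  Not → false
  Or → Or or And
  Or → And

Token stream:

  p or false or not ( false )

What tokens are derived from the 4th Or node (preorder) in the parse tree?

false

[Or [Or [Or [And [Not p]]] or [And [Not false]]] or [And [Not not [Not ( [Or [And [Not false]]] )]]]]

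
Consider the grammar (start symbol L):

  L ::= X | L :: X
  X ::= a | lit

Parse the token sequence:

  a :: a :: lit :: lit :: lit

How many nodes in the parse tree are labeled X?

[L [L [L [L [L [X a]] :: [X a]] :: [X lit]] :: [X lit]] :: [X lit]]

5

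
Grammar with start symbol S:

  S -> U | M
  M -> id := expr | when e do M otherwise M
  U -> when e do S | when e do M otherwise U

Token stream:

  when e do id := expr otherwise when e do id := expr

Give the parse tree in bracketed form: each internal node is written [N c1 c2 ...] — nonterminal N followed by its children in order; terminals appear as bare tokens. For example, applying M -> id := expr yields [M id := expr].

S
U
when e do M otherwise U
when e do id := expr otherwise U
when e do id := expr otherwise when e do S
when e do id := expr otherwise when e do M
when e do id := expr otherwise when e do id := expr

[S [U when e do [M id := expr] otherwise [U when e do [S [M id := expr]]]]]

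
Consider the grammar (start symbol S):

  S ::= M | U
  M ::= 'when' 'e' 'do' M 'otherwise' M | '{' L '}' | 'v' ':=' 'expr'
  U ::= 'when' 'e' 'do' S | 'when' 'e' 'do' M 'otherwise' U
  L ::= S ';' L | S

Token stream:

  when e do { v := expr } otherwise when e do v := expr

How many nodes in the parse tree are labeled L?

[S [U when e do [M { [L [S [M v := expr]]] }] otherwise [U when e do [S [M v := expr]]]]]

1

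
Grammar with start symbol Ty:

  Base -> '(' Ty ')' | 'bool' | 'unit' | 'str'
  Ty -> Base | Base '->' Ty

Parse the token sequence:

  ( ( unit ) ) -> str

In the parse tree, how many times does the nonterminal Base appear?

4

[Ty [Base ( [Ty [Base ( [Ty [Base unit]] )]] )] -> [Ty [Base str]]]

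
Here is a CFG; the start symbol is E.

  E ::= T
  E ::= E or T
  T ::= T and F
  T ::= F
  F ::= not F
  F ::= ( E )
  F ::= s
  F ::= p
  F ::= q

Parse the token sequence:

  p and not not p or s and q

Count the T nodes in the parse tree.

[E [E [T [T [F p]] and [F not [F not [F p]]]]] or [T [T [F s]] and [F q]]]

4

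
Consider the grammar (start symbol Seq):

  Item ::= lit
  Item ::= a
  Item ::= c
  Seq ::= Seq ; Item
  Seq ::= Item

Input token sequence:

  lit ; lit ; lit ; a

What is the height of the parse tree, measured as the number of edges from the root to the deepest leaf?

[Seq [Seq [Seq [Seq [Item lit]] ; [Item lit]] ; [Item lit]] ; [Item a]]

5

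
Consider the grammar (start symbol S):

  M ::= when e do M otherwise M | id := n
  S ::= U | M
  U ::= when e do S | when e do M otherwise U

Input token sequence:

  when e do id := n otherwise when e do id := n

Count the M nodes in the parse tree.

[S [U when e do [M id := n] otherwise [U when e do [S [M id := n]]]]]

2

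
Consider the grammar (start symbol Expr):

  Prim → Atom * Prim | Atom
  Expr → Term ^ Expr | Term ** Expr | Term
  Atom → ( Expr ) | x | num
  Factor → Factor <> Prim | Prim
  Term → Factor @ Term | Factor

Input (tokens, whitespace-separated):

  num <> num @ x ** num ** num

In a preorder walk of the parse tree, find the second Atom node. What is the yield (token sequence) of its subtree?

[Expr [Term [Factor [Factor [Prim [Atom num]]] <> [Prim [Atom num]]] @ [Term [Factor [Prim [Atom x]]]]] ** [Expr [Term [Factor [Prim [Atom num]]]] ** [Expr [Term [Factor [Prim [Atom num]]]]]]]

num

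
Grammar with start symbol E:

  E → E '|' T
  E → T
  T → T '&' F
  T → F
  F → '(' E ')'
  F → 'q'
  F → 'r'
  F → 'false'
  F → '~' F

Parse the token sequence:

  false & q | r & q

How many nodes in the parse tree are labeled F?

4

[E [E [T [T [F false]] & [F q]]] | [T [T [F r]] & [F q]]]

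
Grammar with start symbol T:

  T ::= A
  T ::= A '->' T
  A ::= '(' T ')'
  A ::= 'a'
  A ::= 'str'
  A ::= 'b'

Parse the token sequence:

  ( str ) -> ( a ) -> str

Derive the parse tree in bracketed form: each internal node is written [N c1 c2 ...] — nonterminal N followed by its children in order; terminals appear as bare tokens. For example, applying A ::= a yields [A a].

[T [A ( [T [A str]] )] -> [T [A ( [T [A a]] )] -> [T [A str]]]]

T
A -> T
( T ) -> T
( A ) -> T
( str ) -> T
( str ) -> A -> T
( str ) -> ( T ) -> T
( str ) -> ( A ) -> T
( str ) -> ( a ) -> T
( str ) -> ( a ) -> A
( str ) -> ( a ) -> str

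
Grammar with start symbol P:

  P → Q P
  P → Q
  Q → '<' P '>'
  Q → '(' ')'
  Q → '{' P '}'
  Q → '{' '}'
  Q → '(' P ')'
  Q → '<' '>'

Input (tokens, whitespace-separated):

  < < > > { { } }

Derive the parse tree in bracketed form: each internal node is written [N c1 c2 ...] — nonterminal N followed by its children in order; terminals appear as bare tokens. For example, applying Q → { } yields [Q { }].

[P [Q < [P [Q < >]] >] [P [Q { [P [Q { }]] }]]]

P
Q P
< P > P
< Q > P
< < > > P
< < > > Q
< < > > { P }
< < > > { Q }
< < > > { { } }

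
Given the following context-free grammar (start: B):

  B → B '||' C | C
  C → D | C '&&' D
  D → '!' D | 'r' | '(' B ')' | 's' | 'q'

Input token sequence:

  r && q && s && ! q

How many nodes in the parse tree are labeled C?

[B [C [C [C [C [D r]] && [D q]] && [D s]] && [D ! [D q]]]]

4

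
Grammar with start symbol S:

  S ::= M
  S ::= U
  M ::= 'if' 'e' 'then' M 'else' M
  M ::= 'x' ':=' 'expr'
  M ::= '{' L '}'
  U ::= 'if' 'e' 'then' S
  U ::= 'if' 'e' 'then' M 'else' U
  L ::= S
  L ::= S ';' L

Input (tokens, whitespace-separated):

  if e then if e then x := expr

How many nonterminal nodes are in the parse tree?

[S [U if e then [S [U if e then [S [M x := expr]]]]]]

6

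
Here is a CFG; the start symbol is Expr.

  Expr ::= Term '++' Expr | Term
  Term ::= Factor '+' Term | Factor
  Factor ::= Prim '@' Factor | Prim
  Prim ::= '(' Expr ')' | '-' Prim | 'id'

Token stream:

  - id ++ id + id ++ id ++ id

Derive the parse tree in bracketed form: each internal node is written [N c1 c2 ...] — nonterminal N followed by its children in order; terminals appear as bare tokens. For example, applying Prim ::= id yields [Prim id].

[Expr [Term [Factor [Prim - [Prim id]]]] ++ [Expr [Term [Factor [Prim id]] + [Term [Factor [Prim id]]]] ++ [Expr [Term [Factor [Prim id]]] ++ [Expr [Term [Factor [Prim id]]]]]]]

Expr
Term ++ Expr
Factor ++ Expr
Prim ++ Expr
- Prim ++ Expr
- id ++ Expr
- id ++ Term ++ Expr
- id ++ Factor + Term ++ Expr
- id ++ Prim + Term ++ Expr
- id ++ id + Term ++ Expr
- id ++ id + Factor ++ Expr
- id ++ id + Prim ++ Expr
- id ++ id + id ++ Expr
- id ++ id + id ++ Term ++ Expr
- id ++ id + id ++ Factor ++ Expr
- id ++ id + id ++ Prim ++ Expr
- id ++ id + id ++ id ++ Expr
- id ++ id + id ++ id ++ Term
- id ++ id + id ++ id ++ Factor
- id ++ id + id ++ id ++ Prim
- id ++ id + id ++ id ++ id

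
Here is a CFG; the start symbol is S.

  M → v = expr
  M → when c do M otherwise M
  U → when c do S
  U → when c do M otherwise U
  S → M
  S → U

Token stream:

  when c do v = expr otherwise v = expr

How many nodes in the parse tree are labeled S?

[S [M when c do [M v = expr] otherwise [M v = expr]]]

1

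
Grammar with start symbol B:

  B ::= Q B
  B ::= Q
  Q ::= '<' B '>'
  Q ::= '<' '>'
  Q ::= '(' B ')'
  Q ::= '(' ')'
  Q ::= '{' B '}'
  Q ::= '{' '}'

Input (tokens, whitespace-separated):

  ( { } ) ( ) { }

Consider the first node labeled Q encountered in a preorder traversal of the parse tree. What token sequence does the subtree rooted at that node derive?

[B [Q ( [B [Q { }]] )] [B [Q ( )] [B [Q { }]]]]

( { } )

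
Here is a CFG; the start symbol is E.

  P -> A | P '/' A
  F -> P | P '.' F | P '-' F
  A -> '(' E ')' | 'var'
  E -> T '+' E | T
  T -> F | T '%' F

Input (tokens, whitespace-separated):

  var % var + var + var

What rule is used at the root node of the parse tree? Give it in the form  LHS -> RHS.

[E [T [T [F [P [A var]]]] % [F [P [A var]]]] + [E [T [F [P [A var]]]] + [E [T [F [P [A var]]]]]]]

E -> T '+' E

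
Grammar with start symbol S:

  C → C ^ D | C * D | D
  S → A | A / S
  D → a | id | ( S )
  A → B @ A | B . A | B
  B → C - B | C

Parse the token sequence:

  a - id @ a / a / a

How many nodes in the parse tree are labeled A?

4

[S [A [B [C [D a]] - [B [C [D id]]]] @ [A [B [C [D a]]]]] / [S [A [B [C [D a]]]] / [S [A [B [C [D a]]]]]]]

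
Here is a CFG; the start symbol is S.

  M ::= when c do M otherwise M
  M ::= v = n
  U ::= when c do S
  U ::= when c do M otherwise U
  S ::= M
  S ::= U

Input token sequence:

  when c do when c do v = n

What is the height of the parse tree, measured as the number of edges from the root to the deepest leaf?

[S [U when c do [S [U when c do [S [M v = n]]]]]]

6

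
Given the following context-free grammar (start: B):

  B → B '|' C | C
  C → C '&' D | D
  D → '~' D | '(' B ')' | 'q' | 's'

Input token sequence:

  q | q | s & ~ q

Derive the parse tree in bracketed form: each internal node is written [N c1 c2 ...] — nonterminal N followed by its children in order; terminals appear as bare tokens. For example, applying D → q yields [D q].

[B [B [B [C [D q]]] | [C [D q]]] | [C [C [D s]] & [D ~ [D q]]]]

B
B | C
B | C | C
C | C | C
D | C | C
q | C | C
q | D | C
q | q | C
q | q | C & D
q | q | D & D
q | q | s & D
q | q | s & ~ D
q | q | s & ~ q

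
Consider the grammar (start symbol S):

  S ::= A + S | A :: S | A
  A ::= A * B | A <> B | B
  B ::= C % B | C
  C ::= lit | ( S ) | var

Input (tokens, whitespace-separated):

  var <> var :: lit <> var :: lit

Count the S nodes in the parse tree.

3

[S [A [A [B [C var]]] <> [B [C var]]] :: [S [A [A [B [C lit]]] <> [B [C var]]] :: [S [A [B [C lit]]]]]]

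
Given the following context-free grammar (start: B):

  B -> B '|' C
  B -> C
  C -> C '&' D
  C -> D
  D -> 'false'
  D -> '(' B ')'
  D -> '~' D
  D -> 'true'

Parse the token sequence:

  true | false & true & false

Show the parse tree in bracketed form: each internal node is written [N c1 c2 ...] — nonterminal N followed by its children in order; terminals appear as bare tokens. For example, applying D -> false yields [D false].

B
B | C
C | C
D | C
true | C
true | C & D
true | C & D & D
true | D & D & D
true | false & D & D
true | false & true & D
true | false & true & false

[B [B [C [D true]]] | [C [C [C [D false]] & [D true]] & [D false]]]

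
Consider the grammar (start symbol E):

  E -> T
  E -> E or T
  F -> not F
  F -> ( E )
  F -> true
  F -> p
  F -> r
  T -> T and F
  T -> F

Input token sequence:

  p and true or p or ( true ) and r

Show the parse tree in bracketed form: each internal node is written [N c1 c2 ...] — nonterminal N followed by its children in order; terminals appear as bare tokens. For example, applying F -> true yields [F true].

E
E or T
E or T or T
T or T or T
T and F or T or T
F and F or T or T
p and F or T or T
p and true or T or T
p and true or F or T
p and true or p or T
p and true or p or T and F
p and true or p or F and F
p and true or p or ( E ) and F
p and true or p or ( T ) and F
p and true or p or ( F ) and F
p and true or p or ( true ) and F
p and true or p or ( true ) and r

[E [E [E [T [T [F p]] and [F true]]] or [T [F p]]] or [T [T [F ( [E [T [F true]]] )]] and [F r]]]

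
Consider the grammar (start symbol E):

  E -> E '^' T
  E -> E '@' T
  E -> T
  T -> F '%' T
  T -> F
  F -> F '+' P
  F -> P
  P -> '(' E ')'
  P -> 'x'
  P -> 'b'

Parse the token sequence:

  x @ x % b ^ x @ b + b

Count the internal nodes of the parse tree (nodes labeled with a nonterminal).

21

[E [E [E [E [T [F [P x]]]] @ [T [F [P x]] % [T [F [P b]]]]] ^ [T [F [P x]]]] @ [T [F [F [P b]] + [P b]]]]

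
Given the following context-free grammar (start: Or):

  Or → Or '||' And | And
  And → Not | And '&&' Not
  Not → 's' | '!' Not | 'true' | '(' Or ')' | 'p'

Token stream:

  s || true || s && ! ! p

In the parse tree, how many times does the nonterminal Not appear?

6

[Or [Or [Or [And [Not s]]] || [And [Not true]]] || [And [And [Not s]] && [Not ! [Not ! [Not p]]]]]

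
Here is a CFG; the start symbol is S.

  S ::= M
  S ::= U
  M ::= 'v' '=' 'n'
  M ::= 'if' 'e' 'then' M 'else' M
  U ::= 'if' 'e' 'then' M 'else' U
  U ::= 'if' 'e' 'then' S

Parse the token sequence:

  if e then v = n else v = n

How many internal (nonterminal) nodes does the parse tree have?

4

[S [M if e then [M v = n] else [M v = n]]]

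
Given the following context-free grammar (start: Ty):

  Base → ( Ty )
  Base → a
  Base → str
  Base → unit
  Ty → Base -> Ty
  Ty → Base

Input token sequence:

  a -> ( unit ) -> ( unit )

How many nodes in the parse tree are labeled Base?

5

[Ty [Base a] -> [Ty [Base ( [Ty [Base unit]] )] -> [Ty [Base ( [Ty [Base unit]] )]]]]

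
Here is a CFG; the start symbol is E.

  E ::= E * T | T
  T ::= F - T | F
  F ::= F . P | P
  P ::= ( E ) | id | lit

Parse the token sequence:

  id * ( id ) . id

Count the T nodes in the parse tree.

3

[E [E [T [F [P id]]]] * [T [F [F [P ( [E [T [F [P id]]]] )]] . [P id]]]]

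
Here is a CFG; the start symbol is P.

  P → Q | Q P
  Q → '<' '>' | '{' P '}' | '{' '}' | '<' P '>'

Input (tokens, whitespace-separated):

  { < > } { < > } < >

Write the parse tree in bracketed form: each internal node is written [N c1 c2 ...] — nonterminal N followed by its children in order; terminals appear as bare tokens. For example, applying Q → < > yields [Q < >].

[P [Q { [P [Q < >]] }] [P [Q { [P [Q < >]] }] [P [Q < >]]]]

P
Q P
{ P } P
{ Q } P
{ < > } P
{ < > } Q P
{ < > } { P } P
{ < > } { Q } P
{ < > } { < > } P
{ < > } { < > } Q
{ < > } { < > } < >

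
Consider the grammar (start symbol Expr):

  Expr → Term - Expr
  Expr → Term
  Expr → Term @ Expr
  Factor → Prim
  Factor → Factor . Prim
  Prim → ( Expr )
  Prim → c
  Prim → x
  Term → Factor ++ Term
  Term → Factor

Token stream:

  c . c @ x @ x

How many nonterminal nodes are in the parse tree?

[Expr [Term [Factor [Factor [Prim c]] . [Prim c]]] @ [Expr [Term [Factor [Prim x]]] @ [Expr [Term [Factor [Prim x]]]]]]

14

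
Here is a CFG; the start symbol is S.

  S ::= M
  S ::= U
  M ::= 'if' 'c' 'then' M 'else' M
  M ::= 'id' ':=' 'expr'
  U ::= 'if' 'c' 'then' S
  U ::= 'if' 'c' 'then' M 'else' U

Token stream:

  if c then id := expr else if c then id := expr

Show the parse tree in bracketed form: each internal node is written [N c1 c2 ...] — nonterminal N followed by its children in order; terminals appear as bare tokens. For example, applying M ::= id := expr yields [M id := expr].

S
U
if c then M else U
if c then id := expr else U
if c then id := expr else if c then S
if c then id := expr else if c then M
if c then id := expr else if c then id := expr

[S [U if c then [M id := expr] else [U if c then [S [M id := expr]]]]]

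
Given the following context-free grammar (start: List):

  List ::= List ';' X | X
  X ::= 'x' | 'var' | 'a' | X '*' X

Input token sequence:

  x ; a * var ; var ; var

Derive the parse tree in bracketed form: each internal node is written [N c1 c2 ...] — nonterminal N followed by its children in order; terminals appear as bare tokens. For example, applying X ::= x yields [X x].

List
List ; X
List ; X ; X
List ; X ; X ; X
X ; X ; X ; X
x ; X ; X ; X
x ; X * X ; X ; X
x ; a * X ; X ; X
x ; a * var ; X ; X
x ; a * var ; var ; X
x ; a * var ; var ; var

[List [List [List [List [X x]] ; [X [X a] * [X var]]] ; [X var]] ; [X var]]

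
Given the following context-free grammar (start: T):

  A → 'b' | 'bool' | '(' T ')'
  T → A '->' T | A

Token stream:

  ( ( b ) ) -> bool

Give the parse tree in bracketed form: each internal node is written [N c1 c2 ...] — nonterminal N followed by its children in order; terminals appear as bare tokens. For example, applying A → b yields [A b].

T
A -> T
( T ) -> T
( A ) -> T
( ( T ) ) -> T
( ( A ) ) -> T
( ( b ) ) -> T
( ( b ) ) -> A
( ( b ) ) -> bool

[T [A ( [T [A ( [T [A b]] )]] )] -> [T [A bool]]]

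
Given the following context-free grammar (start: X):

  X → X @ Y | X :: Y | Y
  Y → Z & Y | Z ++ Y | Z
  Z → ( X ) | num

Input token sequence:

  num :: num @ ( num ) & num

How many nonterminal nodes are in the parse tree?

14

[X [X [X [Y [Z num]]] :: [Y [Z num]]] @ [Y [Z ( [X [Y [Z num]]] )] & [Y [Z num]]]]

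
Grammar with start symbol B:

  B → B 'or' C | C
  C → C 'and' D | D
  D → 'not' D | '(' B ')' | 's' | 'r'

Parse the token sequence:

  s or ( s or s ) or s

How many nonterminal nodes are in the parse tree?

[B [B [B [C [D s]]] or [C [D ( [B [B [C [D s]]] or [C [D s]]] )]]] or [C [D s]]]

15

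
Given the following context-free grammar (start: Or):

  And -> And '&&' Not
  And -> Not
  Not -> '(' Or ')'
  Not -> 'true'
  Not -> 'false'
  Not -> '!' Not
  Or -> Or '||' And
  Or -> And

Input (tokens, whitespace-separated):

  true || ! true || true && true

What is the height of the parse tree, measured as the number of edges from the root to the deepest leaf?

[Or [Or [Or [And [Not true]]] || [And [Not ! [Not true]]]] || [And [And [Not true]] && [Not true]]]

5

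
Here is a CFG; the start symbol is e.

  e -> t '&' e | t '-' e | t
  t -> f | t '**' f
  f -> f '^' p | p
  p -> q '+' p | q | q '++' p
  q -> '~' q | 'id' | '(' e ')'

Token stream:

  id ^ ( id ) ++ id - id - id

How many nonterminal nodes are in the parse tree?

25

[e [t [f [f [p [q id]]] ^ [p [q ( [e [t [f [p [q id]]]]] )] ++ [p [q id]]]]] - [e [t [f [p [q id]]]] - [e [t [f [p [q id]]]]]]]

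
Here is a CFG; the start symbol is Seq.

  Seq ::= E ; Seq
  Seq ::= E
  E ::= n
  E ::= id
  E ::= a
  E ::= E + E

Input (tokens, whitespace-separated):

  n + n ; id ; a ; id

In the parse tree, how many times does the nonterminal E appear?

6

[Seq [E [E n] + [E n]] ; [Seq [E id] ; [Seq [E a] ; [Seq [E id]]]]]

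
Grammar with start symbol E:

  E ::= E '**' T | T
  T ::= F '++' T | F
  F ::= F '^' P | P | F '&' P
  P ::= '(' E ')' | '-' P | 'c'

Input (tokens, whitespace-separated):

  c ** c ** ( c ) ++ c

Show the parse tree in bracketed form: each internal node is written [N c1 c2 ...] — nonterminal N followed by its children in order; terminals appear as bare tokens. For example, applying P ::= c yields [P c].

[E [E [E [T [F [P c]]]] ** [T [F [P c]]]] ** [T [F [P ( [E [T [F [P c]]]] )]] ++ [T [F [P c]]]]]

E
E ** T
E ** T ** T
T ** T ** T
F ** T ** T
P ** T ** T
c ** T ** T
c ** F ** T
c ** P ** T
c ** c ** T
c ** c ** F ++ T
c ** c ** P ++ T
c ** c ** ( E ) ++ T
c ** c ** ( T ) ++ T
c ** c ** ( F ) ++ T
c ** c ** ( P ) ++ T
c ** c ** ( c ) ++ T
c ** c ** ( c ) ++ F
c ** c ** ( c ) ++ P
c ** c ** ( c ) ++ c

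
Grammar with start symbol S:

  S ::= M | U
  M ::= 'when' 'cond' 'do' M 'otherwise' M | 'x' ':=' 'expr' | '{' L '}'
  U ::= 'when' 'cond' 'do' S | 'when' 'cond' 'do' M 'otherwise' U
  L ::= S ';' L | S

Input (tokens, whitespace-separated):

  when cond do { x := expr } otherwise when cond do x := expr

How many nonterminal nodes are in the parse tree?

9

[S [U when cond do [M { [L [S [M x := expr]]] }] otherwise [U when cond do [S [M x := expr]]]]]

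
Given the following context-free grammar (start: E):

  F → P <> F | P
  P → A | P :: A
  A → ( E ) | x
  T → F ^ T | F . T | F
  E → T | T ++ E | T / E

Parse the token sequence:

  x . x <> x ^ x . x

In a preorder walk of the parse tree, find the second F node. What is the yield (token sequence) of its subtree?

[E [T [F [P [A x]]] . [T [F [P [A x]] <> [F [P [A x]]]] ^ [T [F [P [A x]]] . [T [F [P [A x]]]]]]]]

x <> x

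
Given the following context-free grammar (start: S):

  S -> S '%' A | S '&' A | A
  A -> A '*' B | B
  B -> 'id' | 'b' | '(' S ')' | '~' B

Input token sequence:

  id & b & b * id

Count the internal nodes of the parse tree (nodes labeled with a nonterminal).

11

[S [S [S [A [B id]]] & [A [B b]]] & [A [A [B b]] * [B id]]]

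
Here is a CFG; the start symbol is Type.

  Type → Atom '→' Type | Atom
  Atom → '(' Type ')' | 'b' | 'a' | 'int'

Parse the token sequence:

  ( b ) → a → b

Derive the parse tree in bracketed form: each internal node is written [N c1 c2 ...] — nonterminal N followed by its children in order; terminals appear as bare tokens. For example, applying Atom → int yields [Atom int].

[Type [Atom ( [Type [Atom b]] )] → [Type [Atom a] → [Type [Atom b]]]]

Type
Atom → Type
( Type ) → Type
( Atom ) → Type
( b ) → Type
( b ) → Atom → Type
( b ) → a → Type
( b ) → a → Atom
( b ) → a → b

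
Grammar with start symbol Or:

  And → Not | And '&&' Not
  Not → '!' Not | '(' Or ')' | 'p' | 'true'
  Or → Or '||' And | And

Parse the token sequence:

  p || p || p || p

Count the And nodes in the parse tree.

4

[Or [Or [Or [Or [And [Not p]]] || [And [Not p]]] || [And [Not p]]] || [And [Not p]]]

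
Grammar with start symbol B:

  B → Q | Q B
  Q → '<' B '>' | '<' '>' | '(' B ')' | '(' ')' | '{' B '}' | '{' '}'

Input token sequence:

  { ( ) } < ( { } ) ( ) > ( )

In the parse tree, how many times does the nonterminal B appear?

[B [Q { [B [Q ( )]] }] [B [Q < [B [Q ( [B [Q { }]] )] [B [Q ( )]]] >] [B [Q ( )]]]]

7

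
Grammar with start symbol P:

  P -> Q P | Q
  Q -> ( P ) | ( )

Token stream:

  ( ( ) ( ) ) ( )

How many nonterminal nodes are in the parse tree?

8

[P [Q ( [P [Q ( )] [P [Q ( )]]] )] [P [Q ( )]]]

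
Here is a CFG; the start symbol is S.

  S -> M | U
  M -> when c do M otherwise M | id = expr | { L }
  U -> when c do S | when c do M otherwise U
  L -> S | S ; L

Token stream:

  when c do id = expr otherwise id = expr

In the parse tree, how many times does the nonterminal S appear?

[S [M when c do [M id = expr] otherwise [M id = expr]]]

1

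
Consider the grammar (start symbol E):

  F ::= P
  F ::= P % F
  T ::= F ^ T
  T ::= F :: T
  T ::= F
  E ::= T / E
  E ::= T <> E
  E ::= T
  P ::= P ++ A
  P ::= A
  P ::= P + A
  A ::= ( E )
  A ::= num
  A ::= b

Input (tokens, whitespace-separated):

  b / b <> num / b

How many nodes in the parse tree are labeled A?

[E [T [F [P [A b]]]] / [E [T [F [P [A b]]]] <> [E [T [F [P [A num]]]] / [E [T [F [P [A b]]]]]]]]

4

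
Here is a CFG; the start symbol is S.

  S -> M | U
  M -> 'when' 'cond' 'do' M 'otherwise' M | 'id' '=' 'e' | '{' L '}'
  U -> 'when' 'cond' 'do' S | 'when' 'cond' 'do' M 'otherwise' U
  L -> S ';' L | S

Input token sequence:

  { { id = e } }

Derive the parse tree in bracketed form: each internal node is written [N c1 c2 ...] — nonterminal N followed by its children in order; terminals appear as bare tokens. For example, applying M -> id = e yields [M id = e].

[S [M { [L [S [M { [L [S [M id = e]]] }]]] }]]

S
M
{ L }
{ S }
{ M }
{ { L } }
{ { S } }
{ { M } }
{ { id = e } }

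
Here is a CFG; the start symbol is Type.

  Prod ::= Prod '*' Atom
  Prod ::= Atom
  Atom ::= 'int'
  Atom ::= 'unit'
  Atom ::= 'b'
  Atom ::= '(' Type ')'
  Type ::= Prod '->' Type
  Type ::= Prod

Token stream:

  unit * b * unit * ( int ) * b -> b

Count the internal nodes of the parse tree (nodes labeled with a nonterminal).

[Type [Prod [Prod [Prod [Prod [Prod [Atom unit]] * [Atom b]] * [Atom unit]] * [Atom ( [Type [Prod [Atom int]]] )]] * [Atom b]] -> [Type [Prod [Atom b]]]]

17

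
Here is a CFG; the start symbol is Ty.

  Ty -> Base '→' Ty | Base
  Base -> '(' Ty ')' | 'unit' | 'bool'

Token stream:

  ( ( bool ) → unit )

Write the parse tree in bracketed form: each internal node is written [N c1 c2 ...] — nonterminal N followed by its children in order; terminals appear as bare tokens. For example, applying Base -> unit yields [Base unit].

[Ty [Base ( [Ty [Base ( [Ty [Base bool]] )] → [Ty [Base unit]]] )]]

Ty
Base
( Ty )
( Base → Ty )
( ( Ty ) → Ty )
( ( Base ) → Ty )
( ( bool ) → Ty )
( ( bool ) → Base )
( ( bool ) → unit )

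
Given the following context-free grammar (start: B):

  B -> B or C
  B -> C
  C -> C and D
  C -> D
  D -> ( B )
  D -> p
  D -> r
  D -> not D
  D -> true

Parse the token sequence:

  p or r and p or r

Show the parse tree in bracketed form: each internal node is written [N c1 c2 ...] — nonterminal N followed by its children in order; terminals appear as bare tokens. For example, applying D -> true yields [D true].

[B [B [B [C [D p]]] or [C [C [D r]] and [D p]]] or [C [D r]]]

B
B or C
B or C or C
C or C or C
D or C or C
p or C or C
p or C and D or C
p or D and D or C
p or r and D or C
p or r and p or C
p or r and p or D
p or r and p or r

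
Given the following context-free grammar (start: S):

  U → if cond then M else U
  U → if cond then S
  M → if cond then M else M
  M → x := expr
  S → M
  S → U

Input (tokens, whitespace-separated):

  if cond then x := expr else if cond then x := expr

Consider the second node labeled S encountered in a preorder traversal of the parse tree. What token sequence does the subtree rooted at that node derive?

x := expr

[S [U if cond then [M x := expr] else [U if cond then [S [M x := expr]]]]]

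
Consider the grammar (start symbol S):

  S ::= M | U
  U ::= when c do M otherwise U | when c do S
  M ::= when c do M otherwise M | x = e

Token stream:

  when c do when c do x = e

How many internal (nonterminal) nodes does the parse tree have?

6

[S [U when c do [S [U when c do [S [M x = e]]]]]]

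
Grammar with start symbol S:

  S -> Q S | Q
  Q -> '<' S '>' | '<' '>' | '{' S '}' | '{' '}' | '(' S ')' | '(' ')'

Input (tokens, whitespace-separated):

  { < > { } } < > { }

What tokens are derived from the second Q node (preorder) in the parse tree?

[S [Q { [S [Q < >] [S [Q { }]]] }] [S [Q < >] [S [Q { }]]]]

< >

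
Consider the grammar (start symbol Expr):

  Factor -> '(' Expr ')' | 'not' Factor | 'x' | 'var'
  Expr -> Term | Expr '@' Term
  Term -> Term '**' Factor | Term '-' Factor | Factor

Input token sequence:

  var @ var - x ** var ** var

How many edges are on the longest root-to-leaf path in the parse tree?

6

[Expr [Expr [Term [Factor var]]] @ [Term [Term [Term [Term [Factor var]] - [Factor x]] ** [Factor var]] ** [Factor var]]]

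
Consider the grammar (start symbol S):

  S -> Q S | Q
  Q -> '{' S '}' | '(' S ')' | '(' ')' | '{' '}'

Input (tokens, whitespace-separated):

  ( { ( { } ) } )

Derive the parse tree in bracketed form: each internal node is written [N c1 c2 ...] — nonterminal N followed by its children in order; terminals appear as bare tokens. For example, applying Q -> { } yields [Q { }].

S
Q
( S )
( Q )
( { S } )
( { Q } )
( { ( S ) } )
( { ( Q ) } )
( { ( { } ) } )

[S [Q ( [S [Q { [S [Q ( [S [Q { }]] )]] }]] )]]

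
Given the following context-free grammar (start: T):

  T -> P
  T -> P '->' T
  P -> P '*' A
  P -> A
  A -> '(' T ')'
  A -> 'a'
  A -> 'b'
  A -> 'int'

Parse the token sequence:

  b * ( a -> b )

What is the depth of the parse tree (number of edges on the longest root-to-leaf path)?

[T [P [P [A b]] * [A ( [T [P [A a]] -> [T [P [A b]]]] )]]]

7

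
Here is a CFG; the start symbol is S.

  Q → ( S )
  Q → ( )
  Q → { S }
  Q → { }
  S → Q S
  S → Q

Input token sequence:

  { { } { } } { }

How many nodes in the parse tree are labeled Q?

[S [Q { [S [Q { }] [S [Q { }]]] }] [S [Q { }]]]

4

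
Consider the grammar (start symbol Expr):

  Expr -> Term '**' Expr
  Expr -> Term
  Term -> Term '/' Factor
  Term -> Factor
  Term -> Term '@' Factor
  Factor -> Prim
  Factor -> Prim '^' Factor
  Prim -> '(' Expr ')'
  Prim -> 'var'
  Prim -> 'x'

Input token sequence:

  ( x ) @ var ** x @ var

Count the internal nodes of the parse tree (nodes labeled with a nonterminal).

18

[Expr [Term [Term [Factor [Prim ( [Expr [Term [Factor [Prim x]]]] )]]] @ [Factor [Prim var]]] ** [Expr [Term [Term [Factor [Prim x]]] @ [Factor [Prim var]]]]]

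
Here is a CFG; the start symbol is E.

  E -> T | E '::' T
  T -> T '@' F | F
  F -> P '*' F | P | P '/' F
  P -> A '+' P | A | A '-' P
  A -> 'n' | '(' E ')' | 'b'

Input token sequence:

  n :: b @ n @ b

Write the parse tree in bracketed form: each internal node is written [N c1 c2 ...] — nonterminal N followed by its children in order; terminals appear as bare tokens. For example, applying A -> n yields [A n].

[E [E [T [F [P [A n]]]]] :: [T [T [T [F [P [A b]]]] @ [F [P [A n]]]] @ [F [P [A b]]]]]

E
E :: T
T :: T
F :: T
P :: T
A :: T
n :: T
n :: T @ F
n :: T @ F @ F
n :: F @ F @ F
n :: P @ F @ F
n :: A @ F @ F
n :: b @ F @ F
n :: b @ P @ F
n :: b @ A @ F
n :: b @ n @ F
n :: b @ n @ P
n :: b @ n @ A
n :: b @ n @ b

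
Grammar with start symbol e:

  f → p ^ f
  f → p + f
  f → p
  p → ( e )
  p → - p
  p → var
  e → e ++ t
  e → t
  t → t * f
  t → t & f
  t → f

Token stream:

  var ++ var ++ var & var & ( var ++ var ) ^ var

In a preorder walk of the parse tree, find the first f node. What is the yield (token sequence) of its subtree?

var

[e [e [e [t [f [p var]]]] ++ [t [f [p var]]]] ++ [t [t [t [f [p var]]] & [f [p var]]] & [f [p ( [e [e [t [f [p var]]]] ++ [t [f [p var]]]] )] ^ [f [p var]]]]]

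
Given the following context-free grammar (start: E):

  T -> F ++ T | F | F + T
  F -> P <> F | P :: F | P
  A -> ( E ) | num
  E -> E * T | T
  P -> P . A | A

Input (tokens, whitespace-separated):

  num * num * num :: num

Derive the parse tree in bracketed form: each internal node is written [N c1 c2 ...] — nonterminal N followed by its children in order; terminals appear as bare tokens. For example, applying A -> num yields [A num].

[E [E [E [T [F [P [A num]]]]] * [T [F [P [A num]]]]] * [T [F [P [A num]] :: [F [P [A num]]]]]]

E
E * T
E * T * T
T * T * T
F * T * T
P * T * T
A * T * T
num * T * T
num * F * T
num * P * T
num * A * T
num * num * T
num * num * F
num * num * P :: F
num * num * A :: F
num * num * num :: F
num * num * num :: P
num * num * num :: A
num * num * num :: num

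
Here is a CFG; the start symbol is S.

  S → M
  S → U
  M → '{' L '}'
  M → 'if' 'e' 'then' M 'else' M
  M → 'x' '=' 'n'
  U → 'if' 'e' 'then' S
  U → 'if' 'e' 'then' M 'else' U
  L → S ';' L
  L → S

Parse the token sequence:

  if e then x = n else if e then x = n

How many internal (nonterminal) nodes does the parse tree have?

6

[S [U if e then [M x = n] else [U if e then [S [M x = n]]]]]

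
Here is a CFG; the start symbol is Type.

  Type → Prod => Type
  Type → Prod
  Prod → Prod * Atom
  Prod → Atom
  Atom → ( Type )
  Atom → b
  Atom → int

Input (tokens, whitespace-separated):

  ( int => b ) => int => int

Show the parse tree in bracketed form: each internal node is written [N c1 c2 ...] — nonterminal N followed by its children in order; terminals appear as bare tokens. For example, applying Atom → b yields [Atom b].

Type
Prod => Type
Atom => Type
( Type ) => Type
( Prod => Type ) => Type
( Atom => Type ) => Type
( int => Type ) => Type
( int => Prod ) => Type
( int => Atom ) => Type
( int => b ) => Type
( int => b ) => Prod => Type
( int => b ) => Atom => Type
( int => b ) => int => Type
( int => b ) => int => Prod
( int => b ) => int => Atom
( int => b ) => int => int

[Type [Prod [Atom ( [Type [Prod [Atom int]] => [Type [Prod [Atom b]]]] )]] => [Type [Prod [Atom int]] => [Type [Prod [Atom int]]]]]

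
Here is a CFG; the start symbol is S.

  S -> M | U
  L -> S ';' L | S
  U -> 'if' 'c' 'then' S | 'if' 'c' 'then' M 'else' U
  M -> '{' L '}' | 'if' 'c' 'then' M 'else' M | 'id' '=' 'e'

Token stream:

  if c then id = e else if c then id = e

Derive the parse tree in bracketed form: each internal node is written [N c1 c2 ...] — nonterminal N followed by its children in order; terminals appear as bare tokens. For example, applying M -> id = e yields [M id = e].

S
U
if c then M else U
if c then id = e else U
if c then id = e else if c then S
if c then id = e else if c then M
if c then id = e else if c then id = e

[S [U if c then [M id = e] else [U if c then [S [M id = e]]]]]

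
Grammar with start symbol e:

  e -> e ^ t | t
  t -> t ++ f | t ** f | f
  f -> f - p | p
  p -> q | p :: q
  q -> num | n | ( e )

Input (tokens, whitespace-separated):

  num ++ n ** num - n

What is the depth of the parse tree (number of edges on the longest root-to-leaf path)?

7

[e [t [t [t [f [p [q num]]]] ++ [f [p [q n]]]] ** [f [f [p [q num]]] - [p [q n]]]]]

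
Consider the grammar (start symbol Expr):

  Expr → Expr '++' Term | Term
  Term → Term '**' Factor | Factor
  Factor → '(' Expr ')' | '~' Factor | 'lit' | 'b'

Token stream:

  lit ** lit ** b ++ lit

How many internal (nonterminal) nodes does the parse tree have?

10

[Expr [Expr [Term [Term [Term [Factor lit]] ** [Factor lit]] ** [Factor b]]] ++ [Term [Factor lit]]]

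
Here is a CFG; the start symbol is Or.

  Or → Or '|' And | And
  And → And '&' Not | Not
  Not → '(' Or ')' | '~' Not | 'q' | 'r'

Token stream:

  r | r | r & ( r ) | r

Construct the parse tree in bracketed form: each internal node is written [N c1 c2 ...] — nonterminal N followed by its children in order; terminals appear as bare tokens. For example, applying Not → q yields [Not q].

Or
Or | And
Or | And | And
Or | And | And | And
And | And | And | And
Not | And | And | And
r | And | And | And
r | Not | And | And
r | r | And | And
r | r | And & Not | And
r | r | Not & Not | And
r | r | r & Not | And
r | r | r & ( Or ) | And
r | r | r & ( And ) | And
r | r | r & ( Not ) | And
r | r | r & ( r ) | And
r | r | r & ( r ) | Not
r | r | r & ( r ) | r

[Or [Or [Or [Or [And [Not r]]] | [And [Not r]]] | [And [And [Not r]] & [Not ( [Or [And [Not r]]] )]]] | [And [Not r]]]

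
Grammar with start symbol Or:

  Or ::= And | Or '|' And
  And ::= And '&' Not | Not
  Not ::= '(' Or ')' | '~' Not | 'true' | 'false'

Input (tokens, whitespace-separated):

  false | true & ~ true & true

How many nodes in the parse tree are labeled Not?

5

[Or [Or [And [Not false]]] | [And [And [And [Not true]] & [Not ~ [Not true]]] & [Not true]]]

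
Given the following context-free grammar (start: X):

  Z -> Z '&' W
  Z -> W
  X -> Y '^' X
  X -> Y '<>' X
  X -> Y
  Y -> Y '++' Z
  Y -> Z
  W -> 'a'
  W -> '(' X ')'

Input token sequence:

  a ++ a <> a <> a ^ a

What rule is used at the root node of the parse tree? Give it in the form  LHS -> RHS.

[X [Y [Y [Z [W a]]] ++ [Z [W a]]] <> [X [Y [Z [W a]]] <> [X [Y [Z [W a]]] ^ [X [Y [Z [W a]]]]]]]

X -> Y '<>' X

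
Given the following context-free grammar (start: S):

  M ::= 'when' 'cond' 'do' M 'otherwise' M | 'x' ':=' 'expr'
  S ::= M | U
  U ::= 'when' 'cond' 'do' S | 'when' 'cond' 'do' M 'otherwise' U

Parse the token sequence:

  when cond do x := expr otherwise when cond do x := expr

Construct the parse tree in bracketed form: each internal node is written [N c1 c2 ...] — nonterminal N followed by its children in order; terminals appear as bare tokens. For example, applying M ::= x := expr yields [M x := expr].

S
U
when cond do M otherwise U
when cond do x := expr otherwise U
when cond do x := expr otherwise when cond do S
when cond do x := expr otherwise when cond do M
when cond do x := expr otherwise when cond do x := expr

[S [U when cond do [M x := expr] otherwise [U when cond do [S [M x := expr]]]]]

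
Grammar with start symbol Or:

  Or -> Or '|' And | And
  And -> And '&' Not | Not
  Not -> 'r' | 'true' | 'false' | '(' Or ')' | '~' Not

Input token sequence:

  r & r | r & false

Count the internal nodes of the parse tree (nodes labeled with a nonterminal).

10

[Or [Or [And [And [Not r]] & [Not r]]] | [And [And [Not r]] & [Not false]]]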